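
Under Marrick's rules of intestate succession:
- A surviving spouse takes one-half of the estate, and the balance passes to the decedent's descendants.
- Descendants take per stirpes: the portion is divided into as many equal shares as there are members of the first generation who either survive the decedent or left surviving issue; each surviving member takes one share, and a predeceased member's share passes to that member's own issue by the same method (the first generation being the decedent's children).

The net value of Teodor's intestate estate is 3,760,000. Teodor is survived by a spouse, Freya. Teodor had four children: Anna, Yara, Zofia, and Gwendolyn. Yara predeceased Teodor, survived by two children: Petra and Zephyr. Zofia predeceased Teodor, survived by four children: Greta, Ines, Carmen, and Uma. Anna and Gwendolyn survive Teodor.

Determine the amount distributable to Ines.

Ines receives 117,500.

Freya takes one-half of 3,760,000 = 1,880,000. The remaining 1,880,000 passes to the descendants.
The descendants' portion (1,880,000) is divided into 4 shares of 470,000: Anna and Gwendolyn each take 470,000; Yara's 470,000 share passes to Yara's issue; Zofia's 470,000 share passes to Zofia's issue.
Yara's share (470,000) is divided into 2 shares of 235,000: Petra and Zephyr each take 235,000.
Zofia's share (470,000) is divided into 4 shares of 117,500: Greta, Ines, Carmen, and Uma each take 117,500.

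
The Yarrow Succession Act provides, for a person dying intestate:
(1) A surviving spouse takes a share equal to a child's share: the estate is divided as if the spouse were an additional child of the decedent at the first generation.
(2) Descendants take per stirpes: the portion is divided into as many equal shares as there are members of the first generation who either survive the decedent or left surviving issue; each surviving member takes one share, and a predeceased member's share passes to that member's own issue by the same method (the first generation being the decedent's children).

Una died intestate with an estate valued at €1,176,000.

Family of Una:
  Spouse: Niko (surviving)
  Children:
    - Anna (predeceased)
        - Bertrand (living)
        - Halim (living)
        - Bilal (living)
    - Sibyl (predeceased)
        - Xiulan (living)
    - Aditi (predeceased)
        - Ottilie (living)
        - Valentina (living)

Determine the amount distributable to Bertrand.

Bertrand receives €98,000.

The spouse counts as an additional share at the children's level, so there are 4 primary shares of €294,000. Niko takes one such share (€294,000).
The children's combined portion (€882,000) is divided into 3 shares of €294,000: Anna's €294,000 share passes to Anna's issue; Sibyl's €294,000 share passes to Sibyl's issue; Aditi's €294,000 share passes to Aditi's issue.
Anna's share (€294,000) is divided into 3 shares of €98,000: Bertrand, Halim, and Bilal each take €98,000.
Sibyl's share (€294,000) passes entirely to Xiulan.
Aditi's share (€294,000) is divided into 2 shares of €147,000: Ottilie and Valentina each take €147,000.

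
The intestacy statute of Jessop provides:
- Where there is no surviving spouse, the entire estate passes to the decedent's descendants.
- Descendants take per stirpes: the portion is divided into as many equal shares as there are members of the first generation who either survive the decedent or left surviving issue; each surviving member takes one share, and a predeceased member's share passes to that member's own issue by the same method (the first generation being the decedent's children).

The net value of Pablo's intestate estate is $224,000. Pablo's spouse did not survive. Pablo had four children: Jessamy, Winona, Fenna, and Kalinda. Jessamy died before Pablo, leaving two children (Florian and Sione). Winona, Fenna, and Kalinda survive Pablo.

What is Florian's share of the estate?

The entire $224,000 passes to the descendants.
That amount ($224,000) is divided into 4 shares of $56,000: Winona, Fenna, and Kalinda each take $56,000; Jessamy's $56,000 share passes to Jessamy's issue.
Jessamy's share ($56,000) is divided into 2 shares of $28,000: Florian and Sione each take $28,000.

Florian receives $28,000.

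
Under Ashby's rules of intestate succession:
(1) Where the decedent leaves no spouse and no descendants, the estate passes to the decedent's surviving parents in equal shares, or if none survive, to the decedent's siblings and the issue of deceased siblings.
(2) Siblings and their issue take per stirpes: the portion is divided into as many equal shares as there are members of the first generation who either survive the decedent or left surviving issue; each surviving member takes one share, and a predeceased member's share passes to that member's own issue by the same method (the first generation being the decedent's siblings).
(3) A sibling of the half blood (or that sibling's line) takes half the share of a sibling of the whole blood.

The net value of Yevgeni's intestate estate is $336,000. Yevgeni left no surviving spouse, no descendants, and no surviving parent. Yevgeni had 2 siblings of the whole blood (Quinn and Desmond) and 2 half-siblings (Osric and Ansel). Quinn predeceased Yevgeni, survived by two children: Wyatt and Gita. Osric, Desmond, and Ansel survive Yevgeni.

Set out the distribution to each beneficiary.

Wyatt: $56,000; Gita: $56,000; Osric: $56,000; Desmond: $112,000; Ansel: $56,000

The entire $336,000 passes to the siblings and their issue.
Counting each half-blood sibling's line as half a unit, there are 3 units in $336,000, so one unit is $112,000. Whole-blood lines (Quinn and Desmond) take $112,000 each; half-blood lines (Osric and Ansel) take $56,000 each.
Quinn's share ($112,000) is divided into 2 shares of $56,000: Wyatt and Gita each take $56,000.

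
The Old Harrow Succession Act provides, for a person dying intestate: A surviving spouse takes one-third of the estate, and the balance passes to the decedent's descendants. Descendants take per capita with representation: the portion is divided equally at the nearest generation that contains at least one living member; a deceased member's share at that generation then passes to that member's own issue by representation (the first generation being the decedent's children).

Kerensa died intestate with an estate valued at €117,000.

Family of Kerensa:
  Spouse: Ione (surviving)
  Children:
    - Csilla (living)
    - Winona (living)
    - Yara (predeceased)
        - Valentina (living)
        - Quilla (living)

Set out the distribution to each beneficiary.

Ione takes one-third of €117,000 = €39,000. The remaining €78,000 passes to the descendants.
The descendants' portion (€78,000) is divided into 3 shares of €26,000: Csilla and Winona each take €26,000; Yara's €26,000 share passes to Yara's issue.
Yara's share (€26,000) is divided into 2 shares of €13,000: Valentina and Quilla each take €13,000.

Ione: €39,000; Csilla: €26,000; Winona: €26,000; Valentina: €13,000; Quilla: €13,000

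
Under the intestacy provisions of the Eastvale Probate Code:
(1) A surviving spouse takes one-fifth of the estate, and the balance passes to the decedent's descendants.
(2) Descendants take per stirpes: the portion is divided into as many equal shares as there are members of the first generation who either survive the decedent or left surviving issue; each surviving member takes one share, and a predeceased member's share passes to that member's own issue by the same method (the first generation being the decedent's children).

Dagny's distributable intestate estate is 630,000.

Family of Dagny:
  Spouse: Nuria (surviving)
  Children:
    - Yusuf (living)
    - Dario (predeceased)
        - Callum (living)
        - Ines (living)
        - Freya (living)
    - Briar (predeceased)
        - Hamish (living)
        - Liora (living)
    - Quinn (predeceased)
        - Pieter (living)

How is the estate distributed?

Nuria takes one-fifth of 630,000 = 126,000. The remaining 504,000 passes to the descendants.
The descendants' portion (504,000) is divided into 4 shares of 126,000: Yusuf takes 126,000; Dario's 126,000 share passes to Dario's issue; Briar's 126,000 share passes to Briar's issue; Quinn's 126,000 share passes to Quinn's issue.
Dario's share (126,000) is divided into 3 shares of 42,000: Callum, Ines, and Freya each take 42,000.
Briar's share (126,000) is divided into 2 shares of 63,000: Hamish and Liora each take 63,000.
Quinn's share (126,000) passes entirely to Pieter.

Nuria: 126,000; Yusuf: 126,000; Callum: 42,000; Ines: 42,000; Freya: 42,000; Hamish: 63,000; Liora: 63,000; Pieter: 126,000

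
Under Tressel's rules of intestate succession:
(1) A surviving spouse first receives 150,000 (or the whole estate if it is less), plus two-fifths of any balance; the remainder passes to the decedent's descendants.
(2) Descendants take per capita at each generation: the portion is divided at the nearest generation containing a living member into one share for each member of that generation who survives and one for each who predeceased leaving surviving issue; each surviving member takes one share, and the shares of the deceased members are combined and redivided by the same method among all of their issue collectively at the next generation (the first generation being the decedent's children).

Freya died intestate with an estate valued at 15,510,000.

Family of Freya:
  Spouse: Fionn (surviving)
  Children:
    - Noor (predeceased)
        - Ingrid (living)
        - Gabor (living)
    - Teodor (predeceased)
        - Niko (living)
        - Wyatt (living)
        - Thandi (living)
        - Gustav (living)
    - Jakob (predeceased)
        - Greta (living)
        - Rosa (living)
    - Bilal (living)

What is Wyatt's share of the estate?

Wyatt receives 864,000.

Fionn first takes 150,000, leaving a balance of 15,360,000. Fionn then takes two-fifths of the balance (6,144,000), for a total of 6,294,000. The remaining 9,216,000 passes to the descendants.
The descendants' portion (9,216,000) is divided at the children's generation into 4 shares of 2,304,000. Bilal takes 2,304,000. The 3 shares of the deceased (Noor, Teodor, and Jakob) are combined into a pool of 6,912,000.
That pool (6,912,000) is divided at the grandchildren's generation equally among Ingrid, Gabor, Niko, Wyatt, Thandi, Gustav, Greta, and Rosa: 864,000 each.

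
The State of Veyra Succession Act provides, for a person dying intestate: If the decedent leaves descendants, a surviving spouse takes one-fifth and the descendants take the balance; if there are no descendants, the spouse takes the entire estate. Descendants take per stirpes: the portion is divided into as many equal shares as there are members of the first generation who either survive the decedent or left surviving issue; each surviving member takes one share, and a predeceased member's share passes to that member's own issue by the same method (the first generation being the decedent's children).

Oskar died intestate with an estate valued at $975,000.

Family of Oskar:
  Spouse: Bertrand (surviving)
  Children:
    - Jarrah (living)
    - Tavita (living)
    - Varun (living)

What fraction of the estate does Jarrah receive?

Jarrah receives 4/15 of the estate.

Bertrand takes one-fifth of $975,000 = $195,000. The remaining $780,000 passes to the descendants.
The descendants' portion ($780,000) is divided into 3 shares of $260,000: Jarrah, Tavita, and Varun each take $260,000.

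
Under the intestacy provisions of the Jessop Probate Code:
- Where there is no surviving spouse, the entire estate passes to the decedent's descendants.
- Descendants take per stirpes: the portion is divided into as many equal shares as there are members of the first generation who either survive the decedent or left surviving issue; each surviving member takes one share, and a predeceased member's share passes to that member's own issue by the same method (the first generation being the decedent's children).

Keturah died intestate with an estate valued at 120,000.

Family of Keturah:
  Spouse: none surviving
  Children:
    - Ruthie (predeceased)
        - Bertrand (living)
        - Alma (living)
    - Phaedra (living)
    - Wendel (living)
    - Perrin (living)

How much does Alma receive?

Alma receives 15,000.

The entire 120,000 passes to the descendants.
That amount (120,000) is divided into 4 shares of 30,000: Phaedra, Wendel, and Perrin each take 30,000; Ruthie's 30,000 share passes to Ruthie's issue.
Ruthie's share (30,000) is divided into 2 shares of 15,000: Bertrand and Alma each take 15,000.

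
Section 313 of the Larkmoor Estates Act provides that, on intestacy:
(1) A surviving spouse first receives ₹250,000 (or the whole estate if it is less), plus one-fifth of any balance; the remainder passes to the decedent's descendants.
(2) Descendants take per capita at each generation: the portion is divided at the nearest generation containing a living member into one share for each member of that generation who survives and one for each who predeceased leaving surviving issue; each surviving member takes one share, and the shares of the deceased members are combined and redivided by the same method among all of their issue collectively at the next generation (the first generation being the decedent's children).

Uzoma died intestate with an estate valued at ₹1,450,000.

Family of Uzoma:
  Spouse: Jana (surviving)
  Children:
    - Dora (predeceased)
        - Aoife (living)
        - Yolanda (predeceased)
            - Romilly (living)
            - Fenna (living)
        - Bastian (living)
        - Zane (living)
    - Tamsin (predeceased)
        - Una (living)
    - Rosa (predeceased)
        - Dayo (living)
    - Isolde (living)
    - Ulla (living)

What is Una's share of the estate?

Jana first takes ₹250,000, leaving a balance of ₹1,200,000. Jana then takes one-fifth of the balance (₹240,000), for a total of ₹490,000. The remaining ₹960,000 passes to the descendants.
The descendants' portion (₹960,000) is divided at the children's generation into 5 shares of ₹192,000. Isolde and Ulla each take ₹192,000. The 3 shares of the deceased (Dora, Tamsin, and Rosa) are combined into a pool of ₹576,000.
That pool (₹576,000) is divided at the grandchildren's generation into 6 shares of ₹96,000. Aoife, Bastian, Zane, Una, and Dayo each take ₹96,000. The remaining share for the deceased Yolanda (₹96,000) is carried to the next generation.
That pool (₹96,000) is divided at the great-grandchildren's generation equally among Romilly and Fenna: ₹48,000 each.

Una receives ₹96,000.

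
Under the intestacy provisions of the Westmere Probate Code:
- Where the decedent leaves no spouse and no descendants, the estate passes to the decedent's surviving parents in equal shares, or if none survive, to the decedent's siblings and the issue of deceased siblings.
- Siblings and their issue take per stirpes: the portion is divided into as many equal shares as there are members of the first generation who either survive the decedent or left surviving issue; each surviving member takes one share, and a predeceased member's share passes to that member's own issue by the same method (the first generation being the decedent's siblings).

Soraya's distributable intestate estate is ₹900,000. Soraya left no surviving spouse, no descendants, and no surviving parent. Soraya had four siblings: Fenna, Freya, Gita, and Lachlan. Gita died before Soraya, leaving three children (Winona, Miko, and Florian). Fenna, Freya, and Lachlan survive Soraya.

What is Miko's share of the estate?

The entire ₹900,000 passes to the siblings and their issue.
That amount (₹900,000) is divided into 4 shares of ₹225,000: Fenna, Freya, and Lachlan each take ₹225,000; Gita's ₹225,000 share passes to Gita's issue.
Gita's share (₹225,000) is divided into 3 shares of ₹75,000: Winona, Miko, and Florian each take ₹75,000.

Miko receives ₹75,000.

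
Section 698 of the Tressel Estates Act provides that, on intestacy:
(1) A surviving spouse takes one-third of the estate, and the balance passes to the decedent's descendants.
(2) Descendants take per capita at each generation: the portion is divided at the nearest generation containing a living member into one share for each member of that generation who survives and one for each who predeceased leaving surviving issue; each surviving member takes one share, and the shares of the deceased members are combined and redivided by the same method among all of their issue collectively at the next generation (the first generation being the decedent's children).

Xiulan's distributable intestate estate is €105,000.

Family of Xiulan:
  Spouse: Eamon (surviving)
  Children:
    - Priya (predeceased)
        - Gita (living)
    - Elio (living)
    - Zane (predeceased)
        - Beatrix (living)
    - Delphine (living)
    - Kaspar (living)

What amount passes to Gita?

Eamon takes one-third of €105,000 = €35,000. The remaining €70,000 passes to the descendants.
The descendants' portion (€70,000) is divided at the children's generation into 5 shares of €14,000. Elio, Delphine, and Kaspar each take €14,000. The 2 shares of the deceased (Priya and Zane) are combined into a pool of €28,000.
That pool (€28,000) is divided at the grandchildren's generation equally among Gita and Beatrix: €14,000 each.

Gita receives €14,000.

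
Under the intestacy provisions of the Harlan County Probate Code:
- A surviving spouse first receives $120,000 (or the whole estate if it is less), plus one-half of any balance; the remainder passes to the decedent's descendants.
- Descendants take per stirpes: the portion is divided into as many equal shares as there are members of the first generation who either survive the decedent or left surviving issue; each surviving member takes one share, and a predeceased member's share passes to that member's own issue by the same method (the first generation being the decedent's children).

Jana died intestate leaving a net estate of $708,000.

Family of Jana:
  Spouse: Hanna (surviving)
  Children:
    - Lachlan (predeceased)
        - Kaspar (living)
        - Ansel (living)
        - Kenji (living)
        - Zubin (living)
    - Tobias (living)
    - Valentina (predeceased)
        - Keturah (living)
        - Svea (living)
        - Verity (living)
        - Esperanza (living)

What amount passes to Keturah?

Hanna first takes $120,000, leaving a balance of $588,000. Hanna then takes one-half of the balance ($294,000), for a total of $414,000. The remaining $294,000 passes to the descendants.
The descendants' portion ($294,000) is divided into 3 shares of $98,000: Tobias takes $98,000; Lachlan's $98,000 share passes to Lachlan's issue; Valentina's $98,000 share passes to Valentina's issue.
Lachlan's share ($98,000) is divided into 4 shares of $24,500: Kaspar, Ansel, Kenji, and Zubin each take $24,500.
Valentina's share ($98,000) is divided into 4 shares of $24,500: Keturah, Svea, Verity, and Esperanza each take $24,500.

Keturah receives $24,500.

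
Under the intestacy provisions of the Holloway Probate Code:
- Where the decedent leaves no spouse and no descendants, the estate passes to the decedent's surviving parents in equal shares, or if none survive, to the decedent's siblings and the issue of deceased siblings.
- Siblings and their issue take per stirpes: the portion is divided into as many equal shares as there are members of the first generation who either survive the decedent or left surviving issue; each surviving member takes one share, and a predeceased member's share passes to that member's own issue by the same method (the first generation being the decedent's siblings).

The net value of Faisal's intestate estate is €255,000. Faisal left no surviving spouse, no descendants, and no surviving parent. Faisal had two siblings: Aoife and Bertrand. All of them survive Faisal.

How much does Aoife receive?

The entire €255,000 passes to the siblings and their issue.
That amount (€255,000) is divided into 2 shares of €127,500: Aoife and Bertrand each take €127,500.

Aoife receives €127,500.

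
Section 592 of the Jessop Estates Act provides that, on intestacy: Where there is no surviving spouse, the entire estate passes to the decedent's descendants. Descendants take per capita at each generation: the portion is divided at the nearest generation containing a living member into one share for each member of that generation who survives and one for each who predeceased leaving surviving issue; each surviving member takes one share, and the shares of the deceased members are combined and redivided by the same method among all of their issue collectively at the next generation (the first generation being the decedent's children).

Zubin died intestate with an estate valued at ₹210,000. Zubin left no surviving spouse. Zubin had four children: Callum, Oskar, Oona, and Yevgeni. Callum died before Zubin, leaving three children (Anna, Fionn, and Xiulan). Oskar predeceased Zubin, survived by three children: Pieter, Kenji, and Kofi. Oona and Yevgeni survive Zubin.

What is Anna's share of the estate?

The entire ₹210,000 passes to the descendants.
That amount (₹210,000) is divided at the children's generation into 4 shares of ₹52,500. Oona and Yevgeni each take ₹52,500. The 2 shares of the deceased (Callum and Oskar) are combined into a pool of ₹105,000.
That pool (₹105,000) is divided at the grandchildren's generation equally among Anna, Fionn, Xiulan, Pieter, Kenji, and Kofi: ₹17,500 each.

Anna receives ₹17,500.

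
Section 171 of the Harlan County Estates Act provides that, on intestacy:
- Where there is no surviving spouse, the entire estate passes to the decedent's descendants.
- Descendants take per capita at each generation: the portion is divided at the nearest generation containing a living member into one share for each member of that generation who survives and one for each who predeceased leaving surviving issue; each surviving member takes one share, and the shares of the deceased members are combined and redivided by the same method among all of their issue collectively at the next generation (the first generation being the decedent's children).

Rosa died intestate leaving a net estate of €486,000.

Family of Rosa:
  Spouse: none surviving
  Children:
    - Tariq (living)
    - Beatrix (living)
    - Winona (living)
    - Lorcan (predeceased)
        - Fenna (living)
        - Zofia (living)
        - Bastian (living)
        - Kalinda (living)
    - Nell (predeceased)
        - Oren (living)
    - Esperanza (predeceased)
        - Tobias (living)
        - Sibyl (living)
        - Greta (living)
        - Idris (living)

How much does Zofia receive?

The entire €486,000 passes to the descendants.
That amount (€486,000) is divided at the children's generation into 6 shares of €81,000. Tariq, Beatrix, and Winona each take €81,000. The 3 shares of the deceased (Lorcan, Nell, and Esperanza) are combined into a pool of €243,000.
That pool (€243,000) is divided at the grandchildren's generation equally among Fenna, Zofia, Bastian, Kalinda, Oren, Tobias, Sibyl, Greta, and Idris: €27,000 each.

Zofia receives €27,000.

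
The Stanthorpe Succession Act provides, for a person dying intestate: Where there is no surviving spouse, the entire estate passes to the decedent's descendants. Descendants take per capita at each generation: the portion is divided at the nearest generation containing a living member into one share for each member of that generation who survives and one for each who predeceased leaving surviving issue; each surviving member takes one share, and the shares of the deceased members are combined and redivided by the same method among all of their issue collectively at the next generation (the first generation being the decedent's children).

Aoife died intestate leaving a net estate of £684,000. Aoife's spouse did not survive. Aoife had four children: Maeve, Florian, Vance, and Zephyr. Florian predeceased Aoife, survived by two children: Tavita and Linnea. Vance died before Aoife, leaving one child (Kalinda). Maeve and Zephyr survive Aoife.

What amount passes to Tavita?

The entire £684,000 passes to the descendants.
That amount (£684,000) is divided at the children's generation into 4 shares of £171,000. Maeve and Zephyr each take £171,000. The 2 shares of the deceased (Florian and Vance) are combined into a pool of £342,000.
That pool (£342,000) is divided at the grandchildren's generation equally among Tavita, Linnea, and Kalinda: £114,000 each.

Tavita receives £114,000.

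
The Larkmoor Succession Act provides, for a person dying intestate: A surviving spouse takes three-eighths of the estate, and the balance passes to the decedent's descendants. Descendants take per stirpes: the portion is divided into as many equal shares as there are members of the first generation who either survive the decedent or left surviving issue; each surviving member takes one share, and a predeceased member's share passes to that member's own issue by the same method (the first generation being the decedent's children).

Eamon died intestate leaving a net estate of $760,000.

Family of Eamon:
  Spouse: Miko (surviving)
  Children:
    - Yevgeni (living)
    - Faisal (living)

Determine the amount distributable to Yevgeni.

Miko takes three-eighths of $760,000 = $285,000. The remaining $475,000 passes to the descendants.
The descendants' portion ($475,000) is divided into 2 shares of $237,500: Yevgeni and Faisal each take $237,500.

Yevgeni receives $237,500.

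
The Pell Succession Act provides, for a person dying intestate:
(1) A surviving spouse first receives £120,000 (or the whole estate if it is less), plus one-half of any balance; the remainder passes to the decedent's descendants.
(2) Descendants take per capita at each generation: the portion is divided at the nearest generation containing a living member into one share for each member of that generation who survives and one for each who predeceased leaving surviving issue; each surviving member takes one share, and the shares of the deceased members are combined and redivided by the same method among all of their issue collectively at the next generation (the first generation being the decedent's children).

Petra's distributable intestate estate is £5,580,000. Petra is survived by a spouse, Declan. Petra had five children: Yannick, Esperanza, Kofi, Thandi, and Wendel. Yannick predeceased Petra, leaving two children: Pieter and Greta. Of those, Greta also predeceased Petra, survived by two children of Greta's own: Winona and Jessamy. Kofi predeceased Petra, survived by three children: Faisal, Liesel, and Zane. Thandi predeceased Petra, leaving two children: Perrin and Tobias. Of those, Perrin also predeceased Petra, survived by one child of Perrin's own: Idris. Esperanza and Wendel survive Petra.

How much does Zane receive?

Declan first takes £120,000, leaving a balance of £5,460,000. Declan then takes one-half of the balance (£2,730,000), for a total of £2,850,000. The remaining £2,730,000 passes to the descendants.
The descendants' portion (£2,730,000) is divided at the children's generation into 5 shares of £546,000. Esperanza and Wendel each take £546,000. The 3 shares of the deceased (Yannick, Kofi, and Thandi) are combined into a pool of £1,638,000.
That pool (£1,638,000) is divided at the grandchildren's generation into 7 shares of £234,000. Pieter, Faisal, Liesel, Zane, and Tobias each take £234,000. The 2 shares of the deceased (Greta and Perrin) are combined into a pool of £468,000.
That pool (£468,000) is divided at the great-grandchildren's generation equally among Winona, Jessamy, and Idris: £156,000 each.

Zane receives £234,000.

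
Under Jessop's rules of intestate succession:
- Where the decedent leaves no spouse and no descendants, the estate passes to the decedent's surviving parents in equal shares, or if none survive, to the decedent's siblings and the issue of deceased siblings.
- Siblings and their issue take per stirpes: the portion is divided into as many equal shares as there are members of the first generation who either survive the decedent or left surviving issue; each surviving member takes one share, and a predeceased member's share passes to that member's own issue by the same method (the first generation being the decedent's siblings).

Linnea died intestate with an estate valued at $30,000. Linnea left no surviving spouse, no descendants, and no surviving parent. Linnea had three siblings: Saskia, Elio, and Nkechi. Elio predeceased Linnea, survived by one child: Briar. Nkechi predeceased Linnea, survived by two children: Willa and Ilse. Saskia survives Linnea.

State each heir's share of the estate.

The entire $30,000 passes to the siblings and their issue.
That amount ($30,000) is divided into 3 shares of $10,000: Saskia takes $10,000; Elio's $10,000 share passes to Elio's issue; Nkechi's $10,000 share passes to Nkechi's issue.
Elio's share ($10,000) passes entirely to Briar.
Nkechi's share ($10,000) is divided into 2 shares of $5,000: Willa and Ilse each take $5,000.

Saskia: $10,000; Briar: $10,000; Willa: $5,000; Ilse: $5,000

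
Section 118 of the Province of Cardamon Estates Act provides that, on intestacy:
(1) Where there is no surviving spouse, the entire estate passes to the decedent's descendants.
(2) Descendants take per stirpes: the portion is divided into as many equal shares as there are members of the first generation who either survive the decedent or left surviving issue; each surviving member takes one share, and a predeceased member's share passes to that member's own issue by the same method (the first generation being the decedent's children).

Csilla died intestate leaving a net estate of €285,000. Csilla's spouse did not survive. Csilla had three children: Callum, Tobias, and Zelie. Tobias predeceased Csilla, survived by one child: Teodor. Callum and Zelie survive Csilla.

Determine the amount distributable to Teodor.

Teodor receives €95,000.

The entire €285,000 passes to the descendants.
That amount (€285,000) is divided into 3 shares of €95,000: Callum and Zelie each take €95,000; Tobias's €95,000 share passes to Tobias's issue.
Tobias's share (€95,000) passes entirely to Teodor.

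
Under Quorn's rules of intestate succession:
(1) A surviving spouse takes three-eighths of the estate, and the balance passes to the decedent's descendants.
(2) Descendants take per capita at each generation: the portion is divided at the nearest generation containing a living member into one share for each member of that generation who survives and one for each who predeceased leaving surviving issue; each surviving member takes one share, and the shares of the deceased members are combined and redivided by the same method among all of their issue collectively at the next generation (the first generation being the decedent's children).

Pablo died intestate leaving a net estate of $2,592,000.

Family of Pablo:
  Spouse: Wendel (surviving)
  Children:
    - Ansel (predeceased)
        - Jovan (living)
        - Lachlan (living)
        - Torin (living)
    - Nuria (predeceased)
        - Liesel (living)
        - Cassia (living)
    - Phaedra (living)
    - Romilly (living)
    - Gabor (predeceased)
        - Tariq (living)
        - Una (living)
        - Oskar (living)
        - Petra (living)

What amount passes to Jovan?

Wendel takes three-eighths of $2,592,000 = $972,000. The remaining $1,620,000 passes to the descendants.
The descendants' portion ($1,620,000) is divided at the children's generation into 5 shares of $324,000. Phaedra and Romilly each take $324,000. The 3 shares of the deceased (Ansel, Nuria, and Gabor) are combined into a pool of $972,000.
That pool ($972,000) is divided at the grandchildren's generation equally among Jovan, Lachlan, Torin, Liesel, Cassia, Tariq, Una, Oskar, and Petra: $108,000 each.

Jovan receives $108,000.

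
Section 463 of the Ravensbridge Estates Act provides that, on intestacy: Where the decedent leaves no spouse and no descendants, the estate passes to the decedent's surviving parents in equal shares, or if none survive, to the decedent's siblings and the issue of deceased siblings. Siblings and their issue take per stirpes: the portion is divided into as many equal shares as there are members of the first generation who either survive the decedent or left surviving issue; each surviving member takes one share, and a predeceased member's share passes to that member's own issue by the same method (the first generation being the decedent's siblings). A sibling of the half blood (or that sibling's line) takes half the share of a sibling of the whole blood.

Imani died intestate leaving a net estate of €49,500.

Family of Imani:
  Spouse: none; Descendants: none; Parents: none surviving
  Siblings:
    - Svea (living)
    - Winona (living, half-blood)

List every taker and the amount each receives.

The entire €49,500 passes to the siblings and their issue.
Counting each half-blood sibling's line as half a unit, there are 3/2 units in €49,500, so one unit is €33,000. Whole-blood lines (Svea) take €33,000 each; half-blood lines (Winona) take €16,500 each.

Svea: €33,000; Winona: €16,500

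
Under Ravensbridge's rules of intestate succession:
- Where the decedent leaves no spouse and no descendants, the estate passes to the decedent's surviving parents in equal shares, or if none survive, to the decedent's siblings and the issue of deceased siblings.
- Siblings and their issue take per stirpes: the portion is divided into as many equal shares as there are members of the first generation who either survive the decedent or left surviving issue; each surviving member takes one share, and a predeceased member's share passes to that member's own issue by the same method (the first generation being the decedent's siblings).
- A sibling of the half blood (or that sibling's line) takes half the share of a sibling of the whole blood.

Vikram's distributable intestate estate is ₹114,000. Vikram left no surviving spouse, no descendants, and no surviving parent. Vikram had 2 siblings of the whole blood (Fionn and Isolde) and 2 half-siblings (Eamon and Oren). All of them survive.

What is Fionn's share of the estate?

Fionn receives ₹38,000.

The entire ₹114,000 passes to the siblings and their issue.
Counting each half-blood sibling's line as half a unit, there are 3 units in ₹114,000, so one unit is ₹38,000. Whole-blood lines (Fionn and Isolde) take ₹38,000 each; half-blood lines (Eamon and Oren) take ₹19,000 each.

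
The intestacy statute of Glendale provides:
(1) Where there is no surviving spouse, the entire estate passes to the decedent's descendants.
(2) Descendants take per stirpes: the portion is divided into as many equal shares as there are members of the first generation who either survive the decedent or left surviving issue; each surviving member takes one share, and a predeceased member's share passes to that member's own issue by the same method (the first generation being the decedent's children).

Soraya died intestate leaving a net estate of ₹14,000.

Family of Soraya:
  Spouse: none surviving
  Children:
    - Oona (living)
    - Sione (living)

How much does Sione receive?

Sione receives ₹7,000.

The entire ₹14,000 passes to the descendants.
That amount (₹14,000) is divided into 2 shares of ₹7,000: Oona and Sione each take ₹7,000.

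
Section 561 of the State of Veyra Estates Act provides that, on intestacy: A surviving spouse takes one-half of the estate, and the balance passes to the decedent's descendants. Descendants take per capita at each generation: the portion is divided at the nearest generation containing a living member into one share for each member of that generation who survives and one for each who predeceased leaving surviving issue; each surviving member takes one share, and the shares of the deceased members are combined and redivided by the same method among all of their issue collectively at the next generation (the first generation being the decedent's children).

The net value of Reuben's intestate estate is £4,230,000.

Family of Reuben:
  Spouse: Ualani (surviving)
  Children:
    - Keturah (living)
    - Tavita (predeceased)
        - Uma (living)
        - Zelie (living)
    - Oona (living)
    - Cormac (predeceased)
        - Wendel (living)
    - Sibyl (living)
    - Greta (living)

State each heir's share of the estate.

Ualani takes one-half of £4,230,000 = £2,115,000. The remaining £2,115,000 passes to the descendants.
The descendants' portion (£2,115,000) is divided at the children's generation into 6 shares of £352,500. Keturah, Oona, Sibyl, and Greta each take £352,500. The 2 shares of the deceased (Tavita and Cormac) are combined into a pool of £705,000.
That pool (£705,000) is divided at the grandchildren's generation equally among Uma, Zelie, and Wendel: £235,000 each.

Ualani: £2,115,000; Keturah: £352,500; Uma: £235,000; Zelie: £235,000; Oona: £352,500; Wendel: £235,000; Sibyl: £352,500; Greta: £352,500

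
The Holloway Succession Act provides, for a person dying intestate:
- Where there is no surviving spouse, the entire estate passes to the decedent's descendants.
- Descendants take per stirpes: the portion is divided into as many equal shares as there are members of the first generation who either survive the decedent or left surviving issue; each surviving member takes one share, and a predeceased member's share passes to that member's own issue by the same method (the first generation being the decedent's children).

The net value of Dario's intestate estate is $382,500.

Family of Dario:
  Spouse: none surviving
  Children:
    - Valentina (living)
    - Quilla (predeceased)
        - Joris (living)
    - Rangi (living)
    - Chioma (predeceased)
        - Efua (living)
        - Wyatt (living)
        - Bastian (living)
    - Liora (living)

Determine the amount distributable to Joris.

Joris receives $76,500.

The entire $382,500 passes to the descendants.
That amount ($382,500) is divided into 5 shares of $76,500: Valentina, Rangi, and Liora each take $76,500; Quilla's $76,500 share passes to Quilla's issue; Chioma's $76,500 share passes to Chioma's issue.
Quilla's share ($76,500) passes entirely to Joris.
Chioma's share ($76,500) is divided into 3 shares of $25,500: Efua, Wyatt, and Bastian each take $25,500.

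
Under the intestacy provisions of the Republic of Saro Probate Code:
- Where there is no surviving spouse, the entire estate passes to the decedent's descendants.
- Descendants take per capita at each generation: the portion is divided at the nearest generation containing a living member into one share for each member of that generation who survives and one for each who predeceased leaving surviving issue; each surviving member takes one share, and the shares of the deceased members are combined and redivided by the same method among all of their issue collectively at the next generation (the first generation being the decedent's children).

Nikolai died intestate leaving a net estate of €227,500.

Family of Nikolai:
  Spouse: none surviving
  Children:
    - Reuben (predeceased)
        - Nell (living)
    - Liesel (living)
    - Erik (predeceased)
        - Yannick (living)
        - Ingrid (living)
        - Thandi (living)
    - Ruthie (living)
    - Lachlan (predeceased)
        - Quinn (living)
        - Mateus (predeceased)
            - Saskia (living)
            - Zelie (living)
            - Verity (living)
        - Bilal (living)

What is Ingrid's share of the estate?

Ingrid receives €19,500.

The entire €227,500 passes to the descendants.
That amount (€227,500) is divided at the children's generation into 5 shares of €45,500. Liesel and Ruthie each take €45,500. The 3 shares of the deceased (Reuben, Erik, and Lachlan) are combined into a pool of €136,500.
That pool (€136,500) is divided at the grandchildren's generation into 7 shares of €19,500. Nell, Yannick, Ingrid, Thandi, Quinn, and Bilal each take €19,500. The remaining share for the deceased Mateus (€19,500) is carried to the next generation.
That pool (€19,500) is divided at the great-grandchildren's generation equally among Saskia, Zelie, and Verity: €6,500 each.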